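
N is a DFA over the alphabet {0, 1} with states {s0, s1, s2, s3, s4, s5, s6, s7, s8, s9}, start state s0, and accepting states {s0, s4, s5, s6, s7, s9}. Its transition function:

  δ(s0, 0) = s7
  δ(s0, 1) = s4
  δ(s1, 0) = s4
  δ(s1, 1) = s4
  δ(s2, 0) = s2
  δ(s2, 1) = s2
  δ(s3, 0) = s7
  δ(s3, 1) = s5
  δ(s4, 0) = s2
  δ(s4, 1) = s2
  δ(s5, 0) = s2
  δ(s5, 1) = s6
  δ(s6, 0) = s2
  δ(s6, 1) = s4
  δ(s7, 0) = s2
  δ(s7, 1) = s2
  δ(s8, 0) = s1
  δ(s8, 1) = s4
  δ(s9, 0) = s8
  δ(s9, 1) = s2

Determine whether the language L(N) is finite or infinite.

The useful states (reachable from s0 and able to reach an accepting state) are {s0, s4, s7}.
Restricted to these states the transition graph has no cycle, so every accepting path has bounded length and L is finite.

finite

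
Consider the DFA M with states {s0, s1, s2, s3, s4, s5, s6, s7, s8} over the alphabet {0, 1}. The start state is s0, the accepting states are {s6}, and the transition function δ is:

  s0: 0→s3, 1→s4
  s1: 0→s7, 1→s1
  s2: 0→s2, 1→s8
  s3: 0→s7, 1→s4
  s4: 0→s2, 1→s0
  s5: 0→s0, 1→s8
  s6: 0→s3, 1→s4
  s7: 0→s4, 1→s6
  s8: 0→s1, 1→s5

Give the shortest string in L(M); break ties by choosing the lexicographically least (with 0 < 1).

A breadth-first search from s0 reaches an accepting state first via the path s0 → s3 → s7 → s6 on input 001.
No string of length < 3 is accepted (BFS exhausts all shorter strings without reaching an accepting state), and 001 is the lexicographically least accepting string of length 3.

001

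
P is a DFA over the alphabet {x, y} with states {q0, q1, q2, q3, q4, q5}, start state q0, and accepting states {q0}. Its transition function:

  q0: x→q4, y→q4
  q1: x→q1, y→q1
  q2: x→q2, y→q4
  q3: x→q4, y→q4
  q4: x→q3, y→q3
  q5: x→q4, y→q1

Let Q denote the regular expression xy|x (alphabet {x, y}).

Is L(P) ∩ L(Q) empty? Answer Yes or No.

Yes

Converting the expression Q to a DFA (subset construction, then merging equivalent states) gives the minimal DFA with states {r0, r1, r2, r3}, start state r0, accepting states {r1, r3} and transitions r0: x→r1, y→r2; r1: x→r2, y→r3; r2: x→r2, y→r2; r3: x→r2, y→r2.
Exploring the product automaton P × Q from the start pair (q0, r0), following both machines on each input symbol, reaches 5 state pairs: (q0, r0), (q4, r1), (q4, r2), (q3, r2), (q3, r3).
P accepts in {q0} and Q accepts in {r1, r3}; no reachable pair has both components accepting, so no string drives both machines to acceptance simultaneously and L(P) ∩ L(Q) = ∅.
So no string is accepted by both, and the intersection is empty.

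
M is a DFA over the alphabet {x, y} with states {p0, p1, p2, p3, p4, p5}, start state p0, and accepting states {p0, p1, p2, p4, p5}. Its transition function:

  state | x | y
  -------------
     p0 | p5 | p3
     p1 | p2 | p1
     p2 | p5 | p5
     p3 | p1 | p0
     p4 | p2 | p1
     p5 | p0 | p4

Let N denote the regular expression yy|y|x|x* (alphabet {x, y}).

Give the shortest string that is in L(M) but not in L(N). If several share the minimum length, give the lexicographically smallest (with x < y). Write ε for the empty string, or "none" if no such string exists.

The string xy is accepted by M but not by N.
No shorter string lies in the difference, and xy is the lexicographically first length-2 string in L(M) \ L(N).

xy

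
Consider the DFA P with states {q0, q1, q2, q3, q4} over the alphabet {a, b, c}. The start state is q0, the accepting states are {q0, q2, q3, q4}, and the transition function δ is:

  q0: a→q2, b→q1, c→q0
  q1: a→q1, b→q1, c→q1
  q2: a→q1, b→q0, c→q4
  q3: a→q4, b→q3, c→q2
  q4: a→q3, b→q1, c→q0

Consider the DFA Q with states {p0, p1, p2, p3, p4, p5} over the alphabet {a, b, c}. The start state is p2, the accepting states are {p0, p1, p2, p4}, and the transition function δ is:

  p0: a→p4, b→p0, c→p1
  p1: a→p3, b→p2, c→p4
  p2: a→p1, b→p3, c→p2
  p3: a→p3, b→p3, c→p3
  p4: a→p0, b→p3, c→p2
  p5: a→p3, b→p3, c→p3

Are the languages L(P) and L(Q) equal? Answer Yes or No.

Yes

Exploring the product automaton P × Q from the start pair (q0, p2), following both machines on each input symbol, reaches 5 state pairs: (q0, p2), (q2, p1), (q1, p3), (q4, p4), (q3, p0).
P accepts in {q0, q2, q3, q4} and Q accepts in {p0, p1, p2, p4}. In every reachable pair the two components are either both accepting — (q0, p2), (q2, p1), (q4, p4), (q3, p0) — or both non-accepting, so no string is accepted by exactly one of the machines: L(P) \ L(Q) and L(Q) \ L(P) are both empty.
Hence every string is accepted by P iff it is accepted by Q, and the two languages coincide.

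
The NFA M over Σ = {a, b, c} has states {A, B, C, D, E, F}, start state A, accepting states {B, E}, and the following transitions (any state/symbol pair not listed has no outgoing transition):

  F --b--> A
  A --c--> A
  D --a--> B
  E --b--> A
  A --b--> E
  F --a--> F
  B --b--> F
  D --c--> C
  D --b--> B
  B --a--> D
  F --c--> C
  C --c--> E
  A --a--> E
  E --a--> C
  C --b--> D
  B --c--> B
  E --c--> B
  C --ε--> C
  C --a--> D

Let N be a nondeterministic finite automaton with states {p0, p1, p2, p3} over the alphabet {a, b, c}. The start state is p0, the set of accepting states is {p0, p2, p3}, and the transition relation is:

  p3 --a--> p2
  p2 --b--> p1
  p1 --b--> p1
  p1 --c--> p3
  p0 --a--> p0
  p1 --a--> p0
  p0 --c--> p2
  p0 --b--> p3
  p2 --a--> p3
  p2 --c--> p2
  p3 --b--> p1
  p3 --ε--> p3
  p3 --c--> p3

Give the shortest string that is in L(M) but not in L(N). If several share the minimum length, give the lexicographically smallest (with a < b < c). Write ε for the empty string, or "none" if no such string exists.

The string cb is accepted by M but not by N.
No shorter string lies in the difference, and cb is the lexicographically first length-2 string in L(M) \ L(N).

cb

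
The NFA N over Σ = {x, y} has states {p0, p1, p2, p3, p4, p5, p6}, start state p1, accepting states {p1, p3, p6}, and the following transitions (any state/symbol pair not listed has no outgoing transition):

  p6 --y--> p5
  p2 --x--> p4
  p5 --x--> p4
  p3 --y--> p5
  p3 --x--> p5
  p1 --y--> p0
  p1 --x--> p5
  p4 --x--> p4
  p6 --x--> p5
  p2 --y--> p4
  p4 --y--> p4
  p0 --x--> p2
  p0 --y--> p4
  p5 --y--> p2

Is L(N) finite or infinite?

finite

The useful states (reachable from p1 and able to reach an accepting state) are {p1}.
Restricted to these states the transition graph has no cycle, so every accepting path has bounded length and L is finite.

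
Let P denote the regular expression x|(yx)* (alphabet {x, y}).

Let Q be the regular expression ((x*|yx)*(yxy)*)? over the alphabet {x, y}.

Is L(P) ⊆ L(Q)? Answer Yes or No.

Converting the expression P to a DFA (subset construction, then merging equivalent states) gives the minimal DFA with states {p0, p1, p2, p3, p4}, start state p0, accepting states {p0, p1, p4} and transitions p0: x→p1, y→p2; p1: x→p3, y→p3; p2: x→p4, y→p3; p3: x→p3, y→p3; p4: x→p3, y→p2.
Converting the expression Q to a DFA (subset construction, then merging equivalent states) gives the minimal DFA with states {q0, q1, q2, q3, q4, q5, q6, q7}, start state q0, accepting states {q0, q2, q4, q7} and transitions q0: x→q0, y→q1; q1: x→q2, y→q3; q2: x→q0, y→q4; q3: x→q3, y→q3; q4: x→q2, y→q5; q5: x→q6, y→q3; q6: x→q3, y→q7; q7: x→q3, y→q5.
Exploring the product automaton P × Q from the start pair (p0, q0), following both machines on each input symbol, reaches 13 state pairs: (p0, q0), (p1, q0), (p2, q1), (p3, q0), (p3, q1), (p4, q2), (p3, q3), (p3, q2), (p2, q4), (p3, q4), (p3, q5), (p3, q6), (p3, q7).
P accepts in {p0, p1, p4} and Q accepts in {q0, q2, q4, q7}. The reachable pairs whose P-component is accepting are (p0, q0), (p1, q0), (p4, q2); in each of them the Q-component is accepting too, so the product for L(P) \ L(Q) (P-component accepting, Q-component rejecting) has no reachable accepting pair and the difference is empty.
Hence every string in L(P) is also in L(Q).

Yes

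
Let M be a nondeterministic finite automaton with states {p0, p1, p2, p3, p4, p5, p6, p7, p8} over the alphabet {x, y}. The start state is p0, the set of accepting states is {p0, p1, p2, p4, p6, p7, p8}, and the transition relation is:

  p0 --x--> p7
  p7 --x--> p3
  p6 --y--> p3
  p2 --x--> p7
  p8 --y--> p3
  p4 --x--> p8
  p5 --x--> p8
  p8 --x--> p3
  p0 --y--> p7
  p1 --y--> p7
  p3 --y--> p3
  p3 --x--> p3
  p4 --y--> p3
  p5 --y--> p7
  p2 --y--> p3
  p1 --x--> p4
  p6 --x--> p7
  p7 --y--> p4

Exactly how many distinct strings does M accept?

The useful subgraph on states {p0, p4, p7, p8} is acyclic, so L(M) is finite; the longest accepting path visits 4 useful states, giving maximum string length 3.
Counting accepting paths from p0 by length: 1 of length 0, 2 of length 1, 2 of length 2, 2 of length 3. Total 7.

7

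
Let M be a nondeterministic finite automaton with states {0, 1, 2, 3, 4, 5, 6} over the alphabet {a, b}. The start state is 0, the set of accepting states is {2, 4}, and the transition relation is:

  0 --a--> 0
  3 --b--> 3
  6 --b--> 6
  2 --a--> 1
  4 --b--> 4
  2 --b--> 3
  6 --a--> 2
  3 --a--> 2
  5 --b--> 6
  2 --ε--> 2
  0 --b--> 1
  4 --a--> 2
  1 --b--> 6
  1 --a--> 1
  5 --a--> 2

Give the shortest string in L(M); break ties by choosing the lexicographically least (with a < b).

A breadth-first search from 0 reaches an accepting state first via the path 0 → 1 → 6 → 2 on input bba.
No string of length < 3 is accepted (BFS exhausts all shorter strings without reaching an accepting state), and bba is the lexicographically least accepting string of length 3.

bba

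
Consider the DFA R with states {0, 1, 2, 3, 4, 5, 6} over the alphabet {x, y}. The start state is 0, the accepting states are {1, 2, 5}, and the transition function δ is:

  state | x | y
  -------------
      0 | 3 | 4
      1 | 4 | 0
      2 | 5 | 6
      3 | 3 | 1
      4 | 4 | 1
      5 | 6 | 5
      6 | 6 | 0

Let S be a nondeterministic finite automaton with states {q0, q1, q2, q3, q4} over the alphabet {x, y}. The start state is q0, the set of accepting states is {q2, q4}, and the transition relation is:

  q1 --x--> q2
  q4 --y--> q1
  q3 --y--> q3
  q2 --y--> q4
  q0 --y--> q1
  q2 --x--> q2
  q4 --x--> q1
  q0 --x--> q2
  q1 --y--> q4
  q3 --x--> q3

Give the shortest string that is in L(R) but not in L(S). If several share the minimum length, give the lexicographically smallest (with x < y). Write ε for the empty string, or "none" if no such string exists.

The string xyyyy is accepted by R but not by S.
No shorter string lies in the difference, and xyyyy is the lexicographically first length-5 string in L(R) \ L(S).

xyyyy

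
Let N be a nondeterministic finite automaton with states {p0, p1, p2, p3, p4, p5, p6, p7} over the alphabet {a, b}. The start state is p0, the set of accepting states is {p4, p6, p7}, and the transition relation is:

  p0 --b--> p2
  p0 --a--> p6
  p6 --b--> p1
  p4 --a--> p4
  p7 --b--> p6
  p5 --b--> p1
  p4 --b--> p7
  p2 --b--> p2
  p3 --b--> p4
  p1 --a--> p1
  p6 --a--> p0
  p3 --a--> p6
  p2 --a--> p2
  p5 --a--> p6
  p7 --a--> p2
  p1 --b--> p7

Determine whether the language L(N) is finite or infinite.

infinite

State p0 is reachable from the start and can reach an accepting state, and it lies on the cycle p0 → p6 → p0.
Traversing that cycle any number of times yields accepted strings of unbounded length, so the language is infinite.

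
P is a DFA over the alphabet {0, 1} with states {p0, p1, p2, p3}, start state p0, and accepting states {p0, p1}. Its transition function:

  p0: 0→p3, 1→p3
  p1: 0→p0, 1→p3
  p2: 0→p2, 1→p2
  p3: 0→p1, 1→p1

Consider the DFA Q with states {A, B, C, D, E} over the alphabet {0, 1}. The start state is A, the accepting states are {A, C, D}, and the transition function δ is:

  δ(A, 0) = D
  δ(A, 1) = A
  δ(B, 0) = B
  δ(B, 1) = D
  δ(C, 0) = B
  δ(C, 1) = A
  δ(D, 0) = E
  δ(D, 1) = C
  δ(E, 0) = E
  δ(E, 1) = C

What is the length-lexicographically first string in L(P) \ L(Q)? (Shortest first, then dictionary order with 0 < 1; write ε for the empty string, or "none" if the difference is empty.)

00

The string 00 is accepted by P but not by Q.
No shorter string lies in the difference, and 00 is the lexicographically first length-2 string in L(P) \ L(Q).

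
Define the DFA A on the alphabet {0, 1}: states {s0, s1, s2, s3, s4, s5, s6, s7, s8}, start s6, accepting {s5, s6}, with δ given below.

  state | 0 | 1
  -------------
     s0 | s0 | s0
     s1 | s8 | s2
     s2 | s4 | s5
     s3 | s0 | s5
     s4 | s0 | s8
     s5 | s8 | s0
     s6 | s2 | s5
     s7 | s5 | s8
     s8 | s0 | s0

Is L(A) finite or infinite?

The useful states (reachable from s6 and able to reach an accepting state) are {s2, s5, s6}.
Restricted to these states the transition graph has no cycle, so every accepting path has bounded length and L is finite.

finite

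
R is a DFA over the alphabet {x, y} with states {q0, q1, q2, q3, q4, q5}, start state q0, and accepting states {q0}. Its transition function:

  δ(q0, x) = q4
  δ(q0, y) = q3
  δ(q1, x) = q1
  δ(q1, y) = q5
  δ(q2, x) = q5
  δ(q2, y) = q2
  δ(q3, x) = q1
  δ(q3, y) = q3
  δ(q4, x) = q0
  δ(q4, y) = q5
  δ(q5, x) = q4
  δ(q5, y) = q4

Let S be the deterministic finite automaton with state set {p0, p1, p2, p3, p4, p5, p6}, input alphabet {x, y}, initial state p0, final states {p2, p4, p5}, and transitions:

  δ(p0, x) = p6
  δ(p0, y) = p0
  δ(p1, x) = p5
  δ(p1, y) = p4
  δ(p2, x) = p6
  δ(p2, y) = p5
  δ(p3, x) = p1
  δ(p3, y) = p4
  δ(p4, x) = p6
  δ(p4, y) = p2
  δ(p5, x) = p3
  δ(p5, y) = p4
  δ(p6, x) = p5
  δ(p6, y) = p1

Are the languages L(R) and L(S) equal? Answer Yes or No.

No

The empty string ε is accepted by R but rejected by S.
So L(R) ≠ L(S).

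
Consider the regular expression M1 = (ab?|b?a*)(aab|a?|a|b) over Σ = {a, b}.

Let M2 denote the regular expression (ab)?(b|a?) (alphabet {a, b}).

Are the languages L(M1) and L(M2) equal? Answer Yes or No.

The string aa is accepted by M1 but rejected by M2.
So L(M1) ≠ L(M2).

No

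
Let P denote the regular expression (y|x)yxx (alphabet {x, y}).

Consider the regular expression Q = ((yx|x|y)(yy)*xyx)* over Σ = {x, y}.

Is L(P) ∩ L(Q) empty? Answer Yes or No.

Converting the expression P to a DFA (subset construction, then merging equivalent states) gives the minimal DFA with states {p0, p1, p2, p3, p4, p5}, start state p0, accepting states {p5} and transitions p0: x→p1, y→p1; p1: x→p2, y→p3; p2: x→p2, y→p2; p3: x→p4, y→p2; p4: x→p5, y→p2; p5: x→p2, y→p2.
Converting the expression Q to a DFA (subset construction, then merging equivalent states) gives the minimal DFA with states {q0, q1, q2, q3, q4, q5, q6, q7, q8}, start state q0, accepting states {q0} and transitions q0: x→q1, y→q2; q1: x→q3, y→q4; q2: x→q5, y→q4; q3: x→q6, y→q7; q4: x→q6, y→q1; q5: x→q3, y→q8; q6: x→q6, y→q6; q7: x→q0, y→q6; q8: x→q0, y→q1.
Exploring the product automaton P × Q from the start pair (p0, q0), following both machines on each input symbol, reaches 15 state pairs: (p0, q0), (p1, q1), (p1, q2), (p2, q3), (p3, q4), (p2, q5), (p2, q6), (p2, q7), (p4, q6), (p2, q1), (p2, q8), (p2, q0), (p5, q6), (p2, q4), (p2, q2).
P accepts in {p5} and Q accepts in {q0}; no reachable pair has both components accepting, so no string drives both machines to acceptance simultaneously and L(P) ∩ L(Q) = ∅.
So no string is accepted by both, and the intersection is empty.

Yes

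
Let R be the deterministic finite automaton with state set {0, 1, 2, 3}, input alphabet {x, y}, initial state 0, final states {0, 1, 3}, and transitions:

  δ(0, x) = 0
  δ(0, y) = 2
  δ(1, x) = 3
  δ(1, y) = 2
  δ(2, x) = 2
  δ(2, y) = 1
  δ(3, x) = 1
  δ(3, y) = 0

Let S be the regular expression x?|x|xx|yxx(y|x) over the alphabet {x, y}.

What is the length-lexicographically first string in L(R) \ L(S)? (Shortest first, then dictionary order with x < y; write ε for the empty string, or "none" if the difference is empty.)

The string yy is accepted by R but not by S.
No shorter string lies in the difference, and yy is the lexicographically first length-2 string in L(R) \ L(S).

yy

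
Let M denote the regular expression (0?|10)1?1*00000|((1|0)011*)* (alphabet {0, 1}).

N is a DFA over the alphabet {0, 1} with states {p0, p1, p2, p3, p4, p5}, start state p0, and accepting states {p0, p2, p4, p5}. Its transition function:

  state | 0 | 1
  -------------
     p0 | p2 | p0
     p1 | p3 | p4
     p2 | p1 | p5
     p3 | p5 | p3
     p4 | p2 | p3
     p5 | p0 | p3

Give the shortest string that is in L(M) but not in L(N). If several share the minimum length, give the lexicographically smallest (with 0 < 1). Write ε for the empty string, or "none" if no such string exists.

0011

The string 0011 is accepted by M but not by N.
No shorter string lies in the difference, and 0011 is the lexicographically first length-4 string in L(M) \ L(N).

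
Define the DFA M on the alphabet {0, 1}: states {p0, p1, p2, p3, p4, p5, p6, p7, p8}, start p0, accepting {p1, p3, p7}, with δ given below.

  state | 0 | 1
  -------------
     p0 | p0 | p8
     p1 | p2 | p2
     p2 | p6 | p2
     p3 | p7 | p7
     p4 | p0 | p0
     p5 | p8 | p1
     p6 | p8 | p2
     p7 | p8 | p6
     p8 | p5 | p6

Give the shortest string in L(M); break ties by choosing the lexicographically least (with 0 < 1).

A breadth-first search from p0 reaches an accepting state first via the path p0 → p8 → p5 → p1 on input 101.
No string of length < 3 is accepted (BFS exhausts all shorter strings without reaching an accepting state), and 101 is the lexicographically least accepting string of length 3.

101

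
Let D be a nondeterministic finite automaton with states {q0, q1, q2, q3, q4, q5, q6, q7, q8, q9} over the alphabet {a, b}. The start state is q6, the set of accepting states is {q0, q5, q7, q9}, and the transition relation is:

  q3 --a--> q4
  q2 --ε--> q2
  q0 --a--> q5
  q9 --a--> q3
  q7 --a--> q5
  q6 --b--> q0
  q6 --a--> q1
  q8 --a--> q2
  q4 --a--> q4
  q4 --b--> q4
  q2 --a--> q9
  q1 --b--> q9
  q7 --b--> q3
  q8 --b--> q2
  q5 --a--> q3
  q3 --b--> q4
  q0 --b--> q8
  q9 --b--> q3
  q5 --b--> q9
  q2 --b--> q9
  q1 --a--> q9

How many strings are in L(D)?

The useful subgraph on states {q0, q1, q2, q5, q6, q8, q9} is acyclic, so L(D) is finite; the longest accepting path visits 5 useful states, giving maximum string length 4.
Counting accepting paths from q6 by length: 1 of length 1, 3 of length 2, 1 of length 3, 4 of length 4. Total 9.

9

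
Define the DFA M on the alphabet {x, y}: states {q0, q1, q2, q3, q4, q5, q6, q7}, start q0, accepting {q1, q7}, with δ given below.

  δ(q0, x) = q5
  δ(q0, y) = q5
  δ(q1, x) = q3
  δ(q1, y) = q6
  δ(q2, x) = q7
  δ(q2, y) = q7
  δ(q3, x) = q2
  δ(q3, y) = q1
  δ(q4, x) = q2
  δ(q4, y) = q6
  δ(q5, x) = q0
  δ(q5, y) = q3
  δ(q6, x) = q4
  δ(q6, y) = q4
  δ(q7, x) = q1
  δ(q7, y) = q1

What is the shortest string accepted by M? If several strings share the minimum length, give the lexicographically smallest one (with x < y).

A breadth-first search from q0 reaches an accepting state first via the path q0 → q5 → q3 → q1 on input xyy.
No string of length < 3 is accepted (BFS exhausts all shorter strings without reaching an accepting state), and xyy is the lexicographically least accepting string of length 3.

xyy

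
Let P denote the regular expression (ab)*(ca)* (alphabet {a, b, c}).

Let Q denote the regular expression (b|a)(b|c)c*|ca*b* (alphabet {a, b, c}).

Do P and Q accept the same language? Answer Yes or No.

No

The empty string ε is accepted by P but rejected by Q.
So L(P) ≠ L(Q).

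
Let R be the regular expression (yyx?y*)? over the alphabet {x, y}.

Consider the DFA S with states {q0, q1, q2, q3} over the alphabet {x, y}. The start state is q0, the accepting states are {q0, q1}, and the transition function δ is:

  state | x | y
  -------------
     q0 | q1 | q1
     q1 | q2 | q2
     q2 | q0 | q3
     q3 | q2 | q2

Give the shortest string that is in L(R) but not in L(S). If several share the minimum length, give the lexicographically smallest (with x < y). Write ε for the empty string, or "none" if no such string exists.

The string yy is accepted by R but not by S.
No shorter string lies in the difference, and yy is the lexicographically first length-2 string in L(R) \ L(S).

yy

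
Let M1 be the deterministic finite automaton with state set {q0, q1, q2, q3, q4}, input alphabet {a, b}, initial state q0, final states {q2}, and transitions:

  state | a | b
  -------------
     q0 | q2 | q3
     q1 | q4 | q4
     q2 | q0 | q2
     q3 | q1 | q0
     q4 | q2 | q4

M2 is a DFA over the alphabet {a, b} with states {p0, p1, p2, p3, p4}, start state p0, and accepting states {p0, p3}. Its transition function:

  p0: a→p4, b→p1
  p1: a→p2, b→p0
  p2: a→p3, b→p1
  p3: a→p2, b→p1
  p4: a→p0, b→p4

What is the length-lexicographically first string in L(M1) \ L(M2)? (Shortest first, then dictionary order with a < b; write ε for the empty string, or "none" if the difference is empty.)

The string a is accepted by M1 but not by M2.
No shorter string lies in the difference, and a is the lexicographically first length-1 string in L(M1) \ L(M2).

a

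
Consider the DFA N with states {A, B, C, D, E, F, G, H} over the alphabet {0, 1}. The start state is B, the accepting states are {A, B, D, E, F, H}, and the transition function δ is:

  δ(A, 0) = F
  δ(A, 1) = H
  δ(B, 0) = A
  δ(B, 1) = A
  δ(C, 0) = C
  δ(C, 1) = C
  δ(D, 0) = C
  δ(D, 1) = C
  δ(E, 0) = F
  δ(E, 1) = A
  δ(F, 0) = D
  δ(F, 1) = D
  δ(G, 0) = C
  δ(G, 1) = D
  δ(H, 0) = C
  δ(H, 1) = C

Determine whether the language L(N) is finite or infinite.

finite

The useful states (reachable from B and able to reach an accepting state) are {A, B, D, F, H}.
Restricted to these states the transition graph has no cycle, so every accepting path has bounded length and L is finite.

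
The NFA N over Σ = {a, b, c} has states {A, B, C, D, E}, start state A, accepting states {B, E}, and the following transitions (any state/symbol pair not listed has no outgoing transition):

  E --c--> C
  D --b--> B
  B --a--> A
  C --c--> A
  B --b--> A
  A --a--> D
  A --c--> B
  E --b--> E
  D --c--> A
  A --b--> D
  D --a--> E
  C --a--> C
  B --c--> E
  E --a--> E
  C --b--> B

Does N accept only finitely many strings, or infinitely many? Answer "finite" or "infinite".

State A is reachable from the start and can reach an accepting state, and it lies on the cycle A → B → A.
Traversing that cycle any number of times yields accepted strings of unbounded length, so the language is infinite.

infinite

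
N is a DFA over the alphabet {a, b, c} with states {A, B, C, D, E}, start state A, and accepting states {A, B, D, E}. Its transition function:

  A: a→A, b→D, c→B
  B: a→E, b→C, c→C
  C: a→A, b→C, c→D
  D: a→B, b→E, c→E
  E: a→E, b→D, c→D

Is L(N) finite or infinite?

State A is reachable from the start and can reach an accepting state, and it lies on the cycle A → A.
Traversing that cycle any number of times yields accepted strings of unbounded length, so the language is infinite.

infinite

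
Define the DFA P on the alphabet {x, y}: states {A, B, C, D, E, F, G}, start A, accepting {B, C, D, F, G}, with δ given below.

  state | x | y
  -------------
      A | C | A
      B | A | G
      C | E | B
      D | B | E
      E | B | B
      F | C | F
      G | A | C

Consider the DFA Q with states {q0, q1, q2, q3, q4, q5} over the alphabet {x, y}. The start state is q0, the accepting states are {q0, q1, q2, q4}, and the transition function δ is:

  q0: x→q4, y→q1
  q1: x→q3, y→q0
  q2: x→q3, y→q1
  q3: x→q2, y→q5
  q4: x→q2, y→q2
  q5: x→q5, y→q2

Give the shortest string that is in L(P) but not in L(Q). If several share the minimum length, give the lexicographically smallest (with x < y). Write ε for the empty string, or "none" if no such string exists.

yx

The string yx is accepted by P but not by Q.
No shorter string lies in the difference, and yx is the lexicographically first length-2 string in L(P) \ L(Q).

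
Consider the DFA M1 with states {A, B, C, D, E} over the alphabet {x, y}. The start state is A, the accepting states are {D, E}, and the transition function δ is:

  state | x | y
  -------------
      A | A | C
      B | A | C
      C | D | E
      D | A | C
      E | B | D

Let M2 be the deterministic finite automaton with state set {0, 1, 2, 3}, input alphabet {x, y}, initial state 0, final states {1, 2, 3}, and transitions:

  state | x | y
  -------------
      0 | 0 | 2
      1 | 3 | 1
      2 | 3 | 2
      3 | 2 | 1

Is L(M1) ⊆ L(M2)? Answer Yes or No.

Exploring the product automaton M1 × M2 from the start pair (A, 0), following both machines on each input symbol, reaches 11 state pairs: (A, 0), (C, 2), (D, 3), (E, 2), (A, 2), (C, 1), (B, 3), (D, 2), (A, 3), (E, 1), (D, 1).
M1 accepts in {D, E} and M2 accepts in {1, 2, 3}. The reachable pairs whose M1-component is accepting are (D, 3), (E, 2), (D, 2), (E, 1), (D, 1); in each of them the M2-component is accepting too, so the product for L(M1) \ L(M2) (M1-component accepting, M2-component rejecting) has no reachable accepting pair and the difference is empty.
Hence every string in L(M1) is also in L(M2).

Yes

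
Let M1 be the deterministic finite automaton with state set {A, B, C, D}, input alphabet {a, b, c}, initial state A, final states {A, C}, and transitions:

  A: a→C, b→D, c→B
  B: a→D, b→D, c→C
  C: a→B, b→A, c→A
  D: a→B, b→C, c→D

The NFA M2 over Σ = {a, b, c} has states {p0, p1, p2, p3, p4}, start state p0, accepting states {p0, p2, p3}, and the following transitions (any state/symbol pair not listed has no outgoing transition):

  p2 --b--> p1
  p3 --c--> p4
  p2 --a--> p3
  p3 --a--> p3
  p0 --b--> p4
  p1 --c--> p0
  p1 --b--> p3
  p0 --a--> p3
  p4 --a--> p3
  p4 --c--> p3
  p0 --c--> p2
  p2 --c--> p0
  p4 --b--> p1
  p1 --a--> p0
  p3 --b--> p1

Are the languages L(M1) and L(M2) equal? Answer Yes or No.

The string ab is accepted by M1 but rejected by M2.
So L(M1) ≠ L(M2).

No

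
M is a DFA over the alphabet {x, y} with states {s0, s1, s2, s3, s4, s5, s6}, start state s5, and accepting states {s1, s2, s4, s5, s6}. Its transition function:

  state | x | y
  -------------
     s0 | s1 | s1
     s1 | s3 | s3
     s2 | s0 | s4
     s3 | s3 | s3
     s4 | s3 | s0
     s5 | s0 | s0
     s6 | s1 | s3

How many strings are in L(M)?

5

The useful subgraph on states {s0, s1, s5} is acyclic, so L(M) is finite; the longest accepting path visits 3 useful states, giving maximum string length 2.
Counting accepting paths from s5 by length: 1 of length 0, 4 of length 2. Total 5.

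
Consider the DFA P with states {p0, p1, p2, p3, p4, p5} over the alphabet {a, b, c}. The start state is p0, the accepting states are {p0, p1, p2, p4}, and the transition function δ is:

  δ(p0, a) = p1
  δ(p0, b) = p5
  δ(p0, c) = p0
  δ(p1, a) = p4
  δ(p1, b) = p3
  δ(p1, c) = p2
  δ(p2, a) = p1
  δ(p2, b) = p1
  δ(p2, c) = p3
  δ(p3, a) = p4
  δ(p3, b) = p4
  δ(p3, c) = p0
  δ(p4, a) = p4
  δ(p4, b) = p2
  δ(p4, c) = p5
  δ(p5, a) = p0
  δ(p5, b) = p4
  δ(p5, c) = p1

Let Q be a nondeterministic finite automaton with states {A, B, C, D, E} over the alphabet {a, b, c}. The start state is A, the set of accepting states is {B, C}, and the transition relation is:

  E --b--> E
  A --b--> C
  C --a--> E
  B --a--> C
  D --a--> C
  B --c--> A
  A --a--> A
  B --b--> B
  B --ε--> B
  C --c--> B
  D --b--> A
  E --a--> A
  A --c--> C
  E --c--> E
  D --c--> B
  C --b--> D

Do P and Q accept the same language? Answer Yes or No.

The empty string ε is accepted by P but rejected by Q.
So L(P) ≠ L(Q).

No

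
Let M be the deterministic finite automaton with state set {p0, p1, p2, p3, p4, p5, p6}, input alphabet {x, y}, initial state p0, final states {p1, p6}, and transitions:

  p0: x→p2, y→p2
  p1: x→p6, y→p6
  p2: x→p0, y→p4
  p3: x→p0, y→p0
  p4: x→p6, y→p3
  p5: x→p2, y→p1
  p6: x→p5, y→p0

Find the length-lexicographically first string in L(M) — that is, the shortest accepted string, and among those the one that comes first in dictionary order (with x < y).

A breadth-first search from p0 reaches an accepting state first via the path p0 → p2 → p4 → p6 on input xyx.
No string of length < 3 is accepted (BFS exhausts all shorter strings without reaching an accepting state), and xyx is the lexicographically least accepting string of length 3.

xyx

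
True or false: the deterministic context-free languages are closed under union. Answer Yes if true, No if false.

{aⁿbⁿ : n≥0} and {aⁿb²ⁿ : n≥0} are each accepted by a deterministic PDA (push the a's; pop one per b, respectively one per two b's), but their union U is not. Suppose a DPDA M accepted U. Being deterministic, M has a single run on aⁿb²ⁿ, and since aⁿbⁿ ∈ U that run passes through an accepting configuration right after consuming the prefix aⁿbⁿ and then goes on to accept again after n more b's. Build an ordinary (nondeterministic) PDA M′ that simulates M on a's and b's and, at any moment when M is in an accepting state, may switch to a second mode in which it reads only c's, feeding each c to M as a b; M′ accepts when M does. Then M′ accepts aⁱbʲcᵏ (k≥1) exactly when both aⁱbʲ ∈ U and aⁱbʲ⁺ᵏ ∈ U, and checking the four cases (i=j or j=2i, combined with j+k=i or j+k=2i) leaves only i=j=k: so L(M′) ∩ a*b*c⁺ = {aⁿbⁿcⁿ : n≥1} would be context-free, which it is not (pumping lemma) — contradiction. (The union is an unambiguous CFL; it is determinism, not unambiguity, that fails.)

No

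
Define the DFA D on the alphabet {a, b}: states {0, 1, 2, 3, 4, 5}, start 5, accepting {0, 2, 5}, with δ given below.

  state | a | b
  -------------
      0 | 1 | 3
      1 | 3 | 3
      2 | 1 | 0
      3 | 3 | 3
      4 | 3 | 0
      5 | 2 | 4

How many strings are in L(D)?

The useful subgraph on states {0, 2, 4, 5} is acyclic, so L(D) is finite; the longest accepting path visits 3 useful states, giving maximum string length 2.
Counting accepting paths from 5 by length: 1 of length 0, 1 of length 1, 2 of length 2. Total 4.

4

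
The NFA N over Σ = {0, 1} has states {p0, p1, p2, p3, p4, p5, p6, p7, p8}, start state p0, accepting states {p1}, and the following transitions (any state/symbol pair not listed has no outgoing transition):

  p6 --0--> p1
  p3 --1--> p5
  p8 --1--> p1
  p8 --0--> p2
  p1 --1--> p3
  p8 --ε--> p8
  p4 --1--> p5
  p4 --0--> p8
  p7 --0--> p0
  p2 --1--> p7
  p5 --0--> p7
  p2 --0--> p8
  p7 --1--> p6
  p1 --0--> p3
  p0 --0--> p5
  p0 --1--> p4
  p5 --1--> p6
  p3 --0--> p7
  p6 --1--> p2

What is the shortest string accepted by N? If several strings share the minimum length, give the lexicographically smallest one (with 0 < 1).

A breadth-first search from p0 reaches an accepting state first via the path p0 → p5 → p6 → p1 on input 010.
No string of length < 3 is accepted (BFS exhausts all shorter strings without reaching an accepting state), and 010 is the lexicographically least accepting string of length 3.

010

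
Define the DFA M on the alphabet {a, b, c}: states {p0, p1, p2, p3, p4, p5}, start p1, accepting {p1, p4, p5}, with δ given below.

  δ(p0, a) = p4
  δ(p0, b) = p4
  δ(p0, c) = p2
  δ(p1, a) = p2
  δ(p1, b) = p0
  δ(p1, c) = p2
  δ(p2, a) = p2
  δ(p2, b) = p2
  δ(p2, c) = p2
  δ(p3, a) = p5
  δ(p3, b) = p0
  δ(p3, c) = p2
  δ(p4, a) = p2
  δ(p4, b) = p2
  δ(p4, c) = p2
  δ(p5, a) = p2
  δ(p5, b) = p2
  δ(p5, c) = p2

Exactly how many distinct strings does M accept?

The useful subgraph on states {p0, p1, p4} is acyclic, so L(M) is finite; the longest accepting path visits 3 useful states, giving maximum string length 2.
Counting accepting paths from p1 by length: 1 of length 0, 2 of length 2. Total 3.

3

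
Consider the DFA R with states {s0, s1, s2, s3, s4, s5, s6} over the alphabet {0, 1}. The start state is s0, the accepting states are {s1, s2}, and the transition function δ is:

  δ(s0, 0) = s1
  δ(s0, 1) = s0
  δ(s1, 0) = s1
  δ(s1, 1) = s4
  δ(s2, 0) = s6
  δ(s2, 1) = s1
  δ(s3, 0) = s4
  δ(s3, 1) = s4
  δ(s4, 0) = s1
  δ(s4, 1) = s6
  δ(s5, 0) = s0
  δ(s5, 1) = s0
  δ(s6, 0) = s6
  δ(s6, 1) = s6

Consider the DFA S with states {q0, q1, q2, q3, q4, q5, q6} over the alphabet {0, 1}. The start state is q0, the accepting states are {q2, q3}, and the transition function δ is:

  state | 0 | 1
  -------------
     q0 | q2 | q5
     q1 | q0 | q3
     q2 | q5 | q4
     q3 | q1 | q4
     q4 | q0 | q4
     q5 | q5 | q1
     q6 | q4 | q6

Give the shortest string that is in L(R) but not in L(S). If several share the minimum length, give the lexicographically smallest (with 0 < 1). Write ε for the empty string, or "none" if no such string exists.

00

The string 00 is accepted by R but not by S.
No shorter string lies in the difference, and 00 is the lexicographically first length-2 string in L(R) \ L(S).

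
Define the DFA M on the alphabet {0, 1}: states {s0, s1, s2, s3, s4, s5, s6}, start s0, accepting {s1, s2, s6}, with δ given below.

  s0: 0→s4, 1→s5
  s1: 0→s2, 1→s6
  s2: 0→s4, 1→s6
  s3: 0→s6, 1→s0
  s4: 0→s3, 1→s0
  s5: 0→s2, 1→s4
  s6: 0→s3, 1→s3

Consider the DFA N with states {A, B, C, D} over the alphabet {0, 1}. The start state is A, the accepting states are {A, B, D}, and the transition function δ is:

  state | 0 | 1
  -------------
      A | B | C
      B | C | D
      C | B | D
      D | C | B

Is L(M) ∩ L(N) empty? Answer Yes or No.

The string 10 is accepted by both M and N.
Hence L(M) ∩ L(N) ≠ ∅.

No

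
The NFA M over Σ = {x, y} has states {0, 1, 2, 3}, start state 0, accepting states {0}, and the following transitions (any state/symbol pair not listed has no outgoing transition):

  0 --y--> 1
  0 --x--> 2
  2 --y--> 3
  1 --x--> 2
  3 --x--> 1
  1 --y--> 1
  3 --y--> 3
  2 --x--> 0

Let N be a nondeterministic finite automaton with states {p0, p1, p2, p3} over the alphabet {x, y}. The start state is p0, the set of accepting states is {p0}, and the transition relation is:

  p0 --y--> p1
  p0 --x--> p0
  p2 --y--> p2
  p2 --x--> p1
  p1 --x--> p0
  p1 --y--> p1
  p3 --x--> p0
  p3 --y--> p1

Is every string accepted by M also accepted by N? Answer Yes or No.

Exploring the product automaton M × N from the start pair (0, p0), following both machines on each input symbol, reaches 5 state pairs: (0, p0), (2, p0), (1, p1), (3, p1), (1, p0).
M accepts in {0} and N accepts in {p0}. The reachable pairs whose M-component is accepting are (0, p0); in each of them the N-component is accepting too, so the product for L(M) \ L(N) (M-component accepting, N-component rejecting) has no reachable accepting pair and the difference is empty.
Hence every string in L(M) is also in L(N).

Yes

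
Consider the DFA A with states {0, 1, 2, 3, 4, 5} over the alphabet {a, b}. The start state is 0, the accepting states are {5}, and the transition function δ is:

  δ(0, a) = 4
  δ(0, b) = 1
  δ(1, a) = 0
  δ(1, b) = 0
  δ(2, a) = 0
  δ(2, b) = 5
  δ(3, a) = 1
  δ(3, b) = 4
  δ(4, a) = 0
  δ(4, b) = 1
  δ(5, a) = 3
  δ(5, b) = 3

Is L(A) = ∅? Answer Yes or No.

The states reachable from the start state are {0, 1, 4}.
None of the accepting states {5} is reachable, so no string is accepted and L(A) = ∅.

Yes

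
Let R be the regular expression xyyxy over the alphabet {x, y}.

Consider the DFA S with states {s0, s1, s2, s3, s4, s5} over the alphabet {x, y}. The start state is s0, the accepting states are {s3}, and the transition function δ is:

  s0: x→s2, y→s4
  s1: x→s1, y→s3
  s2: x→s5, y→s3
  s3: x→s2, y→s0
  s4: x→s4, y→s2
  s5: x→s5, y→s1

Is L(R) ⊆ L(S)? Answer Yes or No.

Converting the expression R to a DFA (subset construction, then merging equivalent states) gives the minimal DFA with states {r0, r1, r2, r3, r4, r5, r6}, start state r0, accepting states {r6} and transitions r0: x→r1, y→r2; r1: x→r2, y→r3; r2: x→r2, y→r2; r3: x→r2, y→r4; r4: x→r5, y→r2; r5: x→r2, y→r6; r6: x→r2, y→r2.
Exploring the product automaton R × S from the start pair (r0, s0), following both machines on each input symbol, reaches 12 state pairs: (r0, s0), (r1, s2), (r2, s4), (r2, s5), (r3, s3), (r2, s2), (r2, s1), (r4, s0), (r2, s3), (r5, s2), (r2, s0), (r6, s3).
R accepts in {r6} and S accepts in {s3}. The reachable pairs whose R-component is accepting are (r6, s3); in each of them the S-component is accepting too, so the product for L(R) \ L(S) (R-component accepting, S-component rejecting) has no reachable accepting pair and the difference is empty.
Hence every string in L(R) is also in L(S).

Yes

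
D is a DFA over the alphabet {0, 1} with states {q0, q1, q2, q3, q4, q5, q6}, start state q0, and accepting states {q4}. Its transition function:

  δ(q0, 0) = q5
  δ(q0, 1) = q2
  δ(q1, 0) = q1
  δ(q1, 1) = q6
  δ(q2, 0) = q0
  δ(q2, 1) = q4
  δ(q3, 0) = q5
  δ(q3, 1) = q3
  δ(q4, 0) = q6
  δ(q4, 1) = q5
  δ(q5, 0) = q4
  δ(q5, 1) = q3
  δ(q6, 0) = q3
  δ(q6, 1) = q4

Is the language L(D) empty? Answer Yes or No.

No

The string 00 is accepted: the run q0 → q5 → q4 ends in the accepting state q4.
Since at least one string is accepted, L(D) is not empty.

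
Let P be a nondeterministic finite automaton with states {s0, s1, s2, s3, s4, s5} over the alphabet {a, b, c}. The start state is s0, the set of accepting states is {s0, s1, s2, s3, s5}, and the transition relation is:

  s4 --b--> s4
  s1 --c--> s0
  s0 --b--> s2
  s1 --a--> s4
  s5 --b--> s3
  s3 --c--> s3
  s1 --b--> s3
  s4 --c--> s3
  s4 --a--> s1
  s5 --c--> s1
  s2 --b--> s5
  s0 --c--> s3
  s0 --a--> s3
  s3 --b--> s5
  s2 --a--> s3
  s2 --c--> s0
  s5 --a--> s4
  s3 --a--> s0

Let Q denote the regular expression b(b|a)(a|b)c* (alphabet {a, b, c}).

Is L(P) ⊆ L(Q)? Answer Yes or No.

The empty string ε is in L(P) but not in L(Q).
So L(P) ⊄ L(Q).

No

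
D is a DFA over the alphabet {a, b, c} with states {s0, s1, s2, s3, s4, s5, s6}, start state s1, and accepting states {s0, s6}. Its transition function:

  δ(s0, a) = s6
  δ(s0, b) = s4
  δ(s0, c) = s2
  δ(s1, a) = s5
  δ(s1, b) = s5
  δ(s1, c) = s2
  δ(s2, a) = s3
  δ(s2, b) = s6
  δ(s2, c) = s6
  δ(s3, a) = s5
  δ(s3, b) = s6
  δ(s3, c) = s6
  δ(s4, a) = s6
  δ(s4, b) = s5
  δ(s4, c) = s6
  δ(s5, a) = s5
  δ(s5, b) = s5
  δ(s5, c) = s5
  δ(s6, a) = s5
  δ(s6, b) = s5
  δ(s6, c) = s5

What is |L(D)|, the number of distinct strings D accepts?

4

The useful subgraph on states {s1, s2, s3, s6} is acyclic, so L(D) is finite; the longest accepting path visits 4 useful states, giving maximum string length 3.
Counting accepting paths from s1 by length: 2 of length 2, 2 of length 3. Total 4.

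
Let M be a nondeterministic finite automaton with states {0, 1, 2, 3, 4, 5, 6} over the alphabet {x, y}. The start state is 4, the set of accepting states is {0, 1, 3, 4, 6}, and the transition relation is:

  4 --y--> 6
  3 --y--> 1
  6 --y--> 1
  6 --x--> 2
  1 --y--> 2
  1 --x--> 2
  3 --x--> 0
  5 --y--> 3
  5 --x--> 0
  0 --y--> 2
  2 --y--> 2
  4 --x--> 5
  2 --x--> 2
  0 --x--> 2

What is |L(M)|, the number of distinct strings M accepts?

The useful subgraph on states {0, 1, 3, 4, 5, 6} is acyclic, so L(M) is finite; the longest accepting path visits 4 useful states, giving maximum string length 3.
Counting accepting paths from 4 by length: 1 of length 0, 1 of length 1, 3 of length 2, 2 of length 3. Total 7.

7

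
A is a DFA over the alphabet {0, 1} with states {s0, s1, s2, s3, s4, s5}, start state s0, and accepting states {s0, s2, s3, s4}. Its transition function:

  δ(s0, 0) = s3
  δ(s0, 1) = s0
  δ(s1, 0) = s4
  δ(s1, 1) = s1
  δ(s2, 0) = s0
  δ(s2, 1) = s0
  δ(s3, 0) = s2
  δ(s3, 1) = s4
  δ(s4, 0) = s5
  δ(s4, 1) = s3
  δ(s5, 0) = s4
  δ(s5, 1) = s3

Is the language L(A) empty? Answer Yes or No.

No

The empty string ε is accepted: the run s0 ends in the accepting state s0.
Since at least one string is accepted, L(A) is not empty.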